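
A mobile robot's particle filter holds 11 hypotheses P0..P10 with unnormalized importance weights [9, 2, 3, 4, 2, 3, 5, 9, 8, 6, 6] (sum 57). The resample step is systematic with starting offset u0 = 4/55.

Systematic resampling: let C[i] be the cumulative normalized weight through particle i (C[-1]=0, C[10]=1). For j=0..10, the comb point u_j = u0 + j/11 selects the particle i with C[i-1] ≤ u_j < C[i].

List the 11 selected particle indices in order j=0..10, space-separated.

C = [3/19, 11/57, 14/57, 6/19, 20/57, 23/57, 28/57, 37/57, 15/19, 17/19, 1]
j=0: u_0=4/55 ∈ [0, 3/19) → index 0
j=1: u_1=9/55 ∈ [3/19, 11/57) → index 1
j=2: u_2=14/55 ∈ [14/57, 6/19) → index 3
j=3: u_3=19/55 ∈ [6/19, 20/57) → index 4
j=4: u_4=24/55 ∈ [23/57, 28/57) → index 6
j=5: u_5=29/55 ∈ [28/57, 37/57) → index 7
j=6: u_6=34/55 ∈ [28/57, 37/57) → index 7
j=7: u_7=39/55 ∈ [37/57, 15/19) → index 8
j=8: u_8=4/5 ∈ [15/19, 17/19) → index 9
j=9: u_9=49/55 ∈ [15/19, 17/19) → index 9
j=10: u_10=54/55 ∈ [17/19, 1) → index 10

0 1 3 4 6 7 7 8 9 9 10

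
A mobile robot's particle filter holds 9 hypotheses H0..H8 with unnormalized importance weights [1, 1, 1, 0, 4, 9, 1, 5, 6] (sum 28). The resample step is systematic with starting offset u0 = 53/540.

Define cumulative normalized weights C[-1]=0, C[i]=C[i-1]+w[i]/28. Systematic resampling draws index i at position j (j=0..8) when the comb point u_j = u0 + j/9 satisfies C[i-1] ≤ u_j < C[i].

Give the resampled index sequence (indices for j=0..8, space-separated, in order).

C = [1/28, 1/14, 3/28, 3/28, 1/4, 4/7, 17/28, 11/14, 1]
j=0: u_0=53/540 ∈ [1/14, 3/28) → index 2
j=1: u_1=113/540 ∈ [3/28, 1/4) → index 4
j=2: u_2=173/540 ∈ [1/4, 4/7) → index 5
j=3: u_3=233/540 ∈ [1/4, 4/7) → index 5
j=4: u_4=293/540 ∈ [1/4, 4/7) → index 5
j=5: u_5=353/540 ∈ [17/28, 11/14) → index 7
j=6: u_6=413/540 ∈ [17/28, 11/14) → index 7
j=7: u_7=473/540 ∈ [11/14, 1) → index 8
j=8: u_8=533/540 ∈ [11/14, 1) → index 8

2 4 5 5 5 7 7 8 8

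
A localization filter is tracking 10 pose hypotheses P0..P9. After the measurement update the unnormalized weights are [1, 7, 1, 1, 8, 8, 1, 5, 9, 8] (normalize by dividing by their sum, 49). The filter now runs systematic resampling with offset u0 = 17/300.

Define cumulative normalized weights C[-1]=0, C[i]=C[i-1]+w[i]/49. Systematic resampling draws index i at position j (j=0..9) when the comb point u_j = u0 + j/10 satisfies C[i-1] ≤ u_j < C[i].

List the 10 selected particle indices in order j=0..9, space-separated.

C = [1/49, 8/49, 9/49, 10/49, 18/49, 26/49, 27/49, 32/49, 41/49, 1]
j=0: u_0=17/300 ∈ [1/49, 8/49) → index 1
j=1: u_1=47/300 ∈ [1/49, 8/49) → index 1
j=2: u_2=77/300 ∈ [10/49, 18/49) → index 4
j=3: u_3=107/300 ∈ [10/49, 18/49) → index 4
j=4: u_4=137/300 ∈ [18/49, 26/49) → index 5
j=5: u_5=167/300 ∈ [27/49, 32/49) → index 7
j=6: u_6=197/300 ∈ [32/49, 41/49) → index 8
j=7: u_7=227/300 ∈ [32/49, 41/49) → index 8
j=8: u_8=257/300 ∈ [41/49, 1) → index 9
j=9: u_9=287/300 ∈ [41/49, 1) → index 9

1 1 4 4 5 7 8 8 9 9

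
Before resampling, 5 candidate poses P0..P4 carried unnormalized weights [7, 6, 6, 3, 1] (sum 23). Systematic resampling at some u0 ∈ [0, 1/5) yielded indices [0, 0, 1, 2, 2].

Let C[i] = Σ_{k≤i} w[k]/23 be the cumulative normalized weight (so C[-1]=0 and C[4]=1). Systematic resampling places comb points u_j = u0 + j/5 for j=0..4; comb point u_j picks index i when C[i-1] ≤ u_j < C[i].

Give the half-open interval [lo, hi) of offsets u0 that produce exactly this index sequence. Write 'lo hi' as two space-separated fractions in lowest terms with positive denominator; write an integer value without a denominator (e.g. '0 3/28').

C = [7/23, 13/23, 19/23, 22/23, 1]
j=0 picked index 0: u0 ∈ [0, 7/23)
j=1 picked index 0: u0 ∈ [-1/5, 12/115)
j=2 picked index 1: u0 ∈ [-11/115, 19/115)
j=3 picked index 2: u0 ∈ [-4/115, 26/115)
j=4 picked index 2: u0 ∈ [-27/115, 3/115)
intersection: [0, 3/115)

0 3/115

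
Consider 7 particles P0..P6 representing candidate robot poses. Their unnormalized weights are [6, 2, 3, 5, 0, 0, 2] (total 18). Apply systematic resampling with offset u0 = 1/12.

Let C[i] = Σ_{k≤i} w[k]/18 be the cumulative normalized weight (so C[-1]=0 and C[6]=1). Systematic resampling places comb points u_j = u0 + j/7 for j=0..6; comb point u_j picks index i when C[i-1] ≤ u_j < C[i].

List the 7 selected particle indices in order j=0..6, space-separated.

0 0 1 2 3 3 6

C = [1/3, 4/9, 11/18, 8/9, 8/9, 8/9, 1]
j=0: u_0=1/12 ∈ [0, 1/3) → index 0
j=1: u_1=19/84 ∈ [0, 1/3) → index 0
j=2: u_2=31/84 ∈ [1/3, 4/9) → index 1
j=3: u_3=43/84 ∈ [4/9, 11/18) → index 2
j=4: u_4=55/84 ∈ [11/18, 8/9) → index 3
j=5: u_5=67/84 ∈ [11/18, 8/9) → index 3
j=6: u_6=79/84 ∈ [8/9, 1) → index 6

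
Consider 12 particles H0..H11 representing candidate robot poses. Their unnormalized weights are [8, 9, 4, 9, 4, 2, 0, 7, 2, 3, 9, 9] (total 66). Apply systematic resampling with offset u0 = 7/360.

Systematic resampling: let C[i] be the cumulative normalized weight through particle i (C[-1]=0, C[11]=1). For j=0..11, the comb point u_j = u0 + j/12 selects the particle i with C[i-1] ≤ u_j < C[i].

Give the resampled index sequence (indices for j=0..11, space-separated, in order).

0 0 1 2 3 3 5 7 9 10 10 11

C = [4/33, 17/66, 7/22, 5/11, 17/33, 6/11, 6/11, 43/66, 15/22, 8/11, 19/22, 1]
j=0: u_0=7/360 ∈ [0, 4/33) → index 0
j=1: u_1=37/360 ∈ [0, 4/33) → index 0
j=2: u_2=67/360 ∈ [4/33, 17/66) → index 1
j=3: u_3=97/360 ∈ [17/66, 7/22) → index 2
j=4: u_4=127/360 ∈ [7/22, 5/11) → index 3
j=5: u_5=157/360 ∈ [7/22, 5/11) → index 3
j=6: u_6=187/360 ∈ [17/33, 6/11) → index 5
j=7: u_7=217/360 ∈ [6/11, 43/66) → index 7
j=8: u_8=247/360 ∈ [15/22, 8/11) → index 9
j=9: u_9=277/360 ∈ [8/11, 19/22) → index 10
j=10: u_10=307/360 ∈ [8/11, 19/22) → index 10
j=11: u_11=337/360 ∈ [19/22, 1) → index 11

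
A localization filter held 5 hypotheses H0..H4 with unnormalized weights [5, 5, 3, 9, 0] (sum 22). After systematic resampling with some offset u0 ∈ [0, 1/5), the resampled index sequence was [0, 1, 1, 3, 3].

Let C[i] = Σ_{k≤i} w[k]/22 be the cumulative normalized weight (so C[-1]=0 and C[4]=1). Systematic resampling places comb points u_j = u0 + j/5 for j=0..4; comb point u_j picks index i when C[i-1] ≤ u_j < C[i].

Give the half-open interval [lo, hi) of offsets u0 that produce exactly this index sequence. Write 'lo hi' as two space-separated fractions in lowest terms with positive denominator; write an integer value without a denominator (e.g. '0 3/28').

C = [5/22, 5/11, 13/22, 1, 1]
j=0 picked index 0: u0 ∈ [0, 5/22)
j=1 picked index 1: u0 ∈ [3/110, 14/55)
j=2 picked index 1: u0 ∈ [-19/110, 3/55)
j=3 picked index 3: u0 ∈ [-1/110, 2/5)
j=4 picked index 3: u0 ∈ [-23/110, 1/5)
intersection: [3/110, 3/55)

3/110 3/55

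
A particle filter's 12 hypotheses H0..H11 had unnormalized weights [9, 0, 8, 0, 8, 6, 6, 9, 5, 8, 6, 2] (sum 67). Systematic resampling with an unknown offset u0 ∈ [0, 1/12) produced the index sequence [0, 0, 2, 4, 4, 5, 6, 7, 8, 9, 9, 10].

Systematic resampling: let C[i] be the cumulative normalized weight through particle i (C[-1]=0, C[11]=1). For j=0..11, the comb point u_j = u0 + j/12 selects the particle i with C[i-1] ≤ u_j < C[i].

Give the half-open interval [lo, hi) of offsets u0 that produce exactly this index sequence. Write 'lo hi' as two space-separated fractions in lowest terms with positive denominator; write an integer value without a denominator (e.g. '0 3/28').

4/201 8/201

C = [9/67, 9/67, 17/67, 17/67, 25/67, 31/67, 37/67, 46/67, 51/67, 59/67, 65/67, 1]
j=0 picked index 0: u0 ∈ [0, 9/67)
j=1 picked index 0: u0 ∈ [-1/12, 41/804)
j=2 picked index 2: u0 ∈ [-13/402, 35/402)
j=3 picked index 4: u0 ∈ [1/268, 33/268)
j=4 picked index 4: u0 ∈ [-16/201, 8/201)
j=5 picked index 5: u0 ∈ [-35/804, 37/804)
j=6 picked index 6: u0 ∈ [-5/134, 7/134)
j=7 picked index 7: u0 ∈ [-25/804, 83/804)
j=8 picked index 8: u0 ∈ [4/201, 19/201)
j=9 picked index 9: u0 ∈ [3/268, 35/268)
j=10 picked index 9: u0 ∈ [-29/402, 19/402)
j=11 picked index 10: u0 ∈ [-29/804, 43/804)
intersection: [4/201, 8/201)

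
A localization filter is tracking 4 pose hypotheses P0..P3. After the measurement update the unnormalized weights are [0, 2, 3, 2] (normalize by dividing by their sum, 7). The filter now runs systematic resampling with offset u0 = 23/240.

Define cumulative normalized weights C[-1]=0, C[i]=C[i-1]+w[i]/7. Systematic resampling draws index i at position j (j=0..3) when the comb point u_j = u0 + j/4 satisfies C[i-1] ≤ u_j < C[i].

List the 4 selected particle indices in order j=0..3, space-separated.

1 2 2 3

C = [0, 2/7, 5/7, 1]
j=0: u_0=23/240 ∈ [0, 2/7) → index 1
j=1: u_1=83/240 ∈ [2/7, 5/7) → index 2
j=2: u_2=143/240 ∈ [2/7, 5/7) → index 2
j=3: u_3=203/240 ∈ [5/7, 1) → index 3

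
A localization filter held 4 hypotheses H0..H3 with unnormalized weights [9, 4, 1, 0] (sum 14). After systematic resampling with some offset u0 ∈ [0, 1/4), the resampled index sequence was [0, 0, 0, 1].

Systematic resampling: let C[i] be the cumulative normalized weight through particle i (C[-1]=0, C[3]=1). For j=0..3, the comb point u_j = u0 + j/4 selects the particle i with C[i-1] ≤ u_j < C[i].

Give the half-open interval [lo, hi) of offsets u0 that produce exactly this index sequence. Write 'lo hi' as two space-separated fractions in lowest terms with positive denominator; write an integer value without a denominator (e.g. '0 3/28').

C = [9/14, 13/14, 1, 1]
j=0 picked index 0: u0 ∈ [0, 9/14)
j=1 picked index 0: u0 ∈ [-1/4, 11/28)
j=2 picked index 0: u0 ∈ [-1/2, 1/7)
j=3 picked index 1: u0 ∈ [-3/28, 5/28)
intersection: [0, 1/7)

0 1/7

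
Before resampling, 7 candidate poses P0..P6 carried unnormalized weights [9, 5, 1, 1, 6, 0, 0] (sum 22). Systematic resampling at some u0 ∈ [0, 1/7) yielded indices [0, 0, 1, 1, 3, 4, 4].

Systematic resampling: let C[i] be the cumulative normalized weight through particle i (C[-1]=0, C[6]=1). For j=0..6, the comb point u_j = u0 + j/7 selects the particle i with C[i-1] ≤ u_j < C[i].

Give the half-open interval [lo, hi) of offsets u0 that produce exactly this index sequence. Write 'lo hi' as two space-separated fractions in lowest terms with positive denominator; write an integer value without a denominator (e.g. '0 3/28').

C = [9/22, 7/11, 15/22, 8/11, 1, 1, 1]
j=0 picked index 0: u0 ∈ [0, 9/22)
j=1 picked index 0: u0 ∈ [-1/7, 41/154)
j=2 picked index 1: u0 ∈ [19/154, 27/77)
j=3 picked index 1: u0 ∈ [-3/154, 16/77)
j=4 picked index 3: u0 ∈ [17/154, 12/77)
j=5 picked index 4: u0 ∈ [1/77, 2/7)
j=6 picked index 4: u0 ∈ [-10/77, 1/7)
intersection: [19/154, 1/7)

19/154 1/7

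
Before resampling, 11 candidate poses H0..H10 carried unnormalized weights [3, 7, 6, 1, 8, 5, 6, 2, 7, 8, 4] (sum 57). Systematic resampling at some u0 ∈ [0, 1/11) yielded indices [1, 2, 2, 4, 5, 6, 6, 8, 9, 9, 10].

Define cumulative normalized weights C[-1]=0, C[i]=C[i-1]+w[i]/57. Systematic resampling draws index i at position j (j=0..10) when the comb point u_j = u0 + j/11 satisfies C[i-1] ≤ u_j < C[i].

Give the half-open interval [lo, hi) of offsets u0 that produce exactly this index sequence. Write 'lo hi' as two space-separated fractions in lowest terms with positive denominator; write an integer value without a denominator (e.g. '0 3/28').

53/627 18/209

C = [1/19, 10/57, 16/57, 17/57, 25/57, 10/19, 12/19, 2/3, 15/19, 53/57, 1]
j=0 picked index 1: u0 ∈ [1/19, 10/57)
j=1 picked index 2: u0 ∈ [53/627, 119/627)
j=2 picked index 2: u0 ∈ [-4/627, 62/627)
j=3 picked index 4: u0 ∈ [16/627, 104/627)
j=4 picked index 5: u0 ∈ [47/627, 34/209)
j=5 picked index 6: u0 ∈ [15/209, 37/209)
j=6 picked index 6: u0 ∈ [-4/209, 18/209)
j=7 picked index 8: u0 ∈ [1/33, 32/209)
j=8 picked index 9: u0 ∈ [13/209, 127/627)
j=9 picked index 9: u0 ∈ [-6/209, 70/627)
j=10 picked index 10: u0 ∈ [13/627, 1/11)
intersection: [53/627, 18/209)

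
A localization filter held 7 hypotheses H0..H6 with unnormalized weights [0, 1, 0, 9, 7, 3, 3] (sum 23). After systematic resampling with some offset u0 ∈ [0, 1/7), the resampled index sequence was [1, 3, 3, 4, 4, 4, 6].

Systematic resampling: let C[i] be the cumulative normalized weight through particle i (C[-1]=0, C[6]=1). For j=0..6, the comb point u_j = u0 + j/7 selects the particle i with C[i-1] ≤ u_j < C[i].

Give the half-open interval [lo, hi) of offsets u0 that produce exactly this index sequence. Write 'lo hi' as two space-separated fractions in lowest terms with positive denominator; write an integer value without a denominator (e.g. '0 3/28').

2/161 4/161

C = [0, 1/23, 1/23, 10/23, 17/23, 20/23, 1]
j=0 picked index 1: u0 ∈ [0, 1/23)
j=1 picked index 3: u0 ∈ [-16/161, 47/161)
j=2 picked index 3: u0 ∈ [-39/161, 24/161)
j=3 picked index 4: u0 ∈ [1/161, 50/161)
j=4 picked index 4: u0 ∈ [-22/161, 27/161)
j=5 picked index 4: u0 ∈ [-45/161, 4/161)
j=6 picked index 6: u0 ∈ [2/161, 1/7)
intersection: [2/161, 4/161)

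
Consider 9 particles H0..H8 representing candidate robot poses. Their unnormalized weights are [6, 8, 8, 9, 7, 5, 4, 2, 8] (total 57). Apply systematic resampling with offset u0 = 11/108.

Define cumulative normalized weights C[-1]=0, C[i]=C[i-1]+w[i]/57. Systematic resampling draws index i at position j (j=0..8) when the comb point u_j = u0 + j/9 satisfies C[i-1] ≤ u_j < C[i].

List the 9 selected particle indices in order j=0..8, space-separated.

C = [2/19, 14/57, 22/57, 31/57, 2/3, 43/57, 47/57, 49/57, 1]
j=0: u_0=11/108 ∈ [0, 2/19) → index 0
j=1: u_1=23/108 ∈ [2/19, 14/57) → index 1
j=2: u_2=35/108 ∈ [14/57, 22/57) → index 2
j=3: u_3=47/108 ∈ [22/57, 31/57) → index 3
j=4: u_4=59/108 ∈ [31/57, 2/3) → index 4
j=5: u_5=71/108 ∈ [31/57, 2/3) → index 4
j=6: u_6=83/108 ∈ [43/57, 47/57) → index 6
j=7: u_7=95/108 ∈ [49/57, 1) → index 8
j=8: u_8=107/108 ∈ [49/57, 1) → index 8

0 1 2 3 4 4 6 8 8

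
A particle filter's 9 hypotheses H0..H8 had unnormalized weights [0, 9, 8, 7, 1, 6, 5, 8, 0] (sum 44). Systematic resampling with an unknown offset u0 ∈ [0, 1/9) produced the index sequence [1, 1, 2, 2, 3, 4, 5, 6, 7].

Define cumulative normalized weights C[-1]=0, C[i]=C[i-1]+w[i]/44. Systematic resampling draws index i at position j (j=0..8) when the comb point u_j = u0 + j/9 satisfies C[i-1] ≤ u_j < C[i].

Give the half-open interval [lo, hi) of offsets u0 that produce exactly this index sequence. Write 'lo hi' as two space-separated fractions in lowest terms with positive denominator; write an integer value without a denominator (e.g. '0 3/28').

0 5/396

C = [0, 9/44, 17/44, 6/11, 25/44, 31/44, 9/11, 1, 1]
j=0 picked index 1: u0 ∈ [0, 9/44)
j=1 picked index 1: u0 ∈ [-1/9, 37/396)
j=2 picked index 2: u0 ∈ [-7/396, 65/396)
j=3 picked index 2: u0 ∈ [-17/132, 7/132)
j=4 picked index 3: u0 ∈ [-23/396, 10/99)
j=5 picked index 4: u0 ∈ [-1/99, 5/396)
j=6 picked index 5: u0 ∈ [-13/132, 5/132)
j=7 picked index 6: u0 ∈ [-29/396, 4/99)
j=8 picked index 7: u0 ∈ [-7/99, 1/9)
intersection: [0, 5/396)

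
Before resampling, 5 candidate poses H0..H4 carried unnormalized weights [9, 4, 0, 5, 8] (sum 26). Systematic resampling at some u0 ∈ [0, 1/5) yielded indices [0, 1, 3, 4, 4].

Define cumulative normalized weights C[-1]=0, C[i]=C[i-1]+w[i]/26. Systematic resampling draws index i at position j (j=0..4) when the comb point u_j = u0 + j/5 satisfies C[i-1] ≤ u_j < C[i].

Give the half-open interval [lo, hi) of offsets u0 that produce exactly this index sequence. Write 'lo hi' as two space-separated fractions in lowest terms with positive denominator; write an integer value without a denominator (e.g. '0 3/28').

19/130 1/5

C = [9/26, 1/2, 1/2, 9/13, 1]
j=0 picked index 0: u0 ∈ [0, 9/26)
j=1 picked index 1: u0 ∈ [19/130, 3/10)
j=2 picked index 3: u0 ∈ [1/10, 19/65)
j=3 picked index 4: u0 ∈ [6/65, 2/5)
j=4 picked index 4: u0 ∈ [-7/65, 1/5)
intersection: [19/130, 1/5)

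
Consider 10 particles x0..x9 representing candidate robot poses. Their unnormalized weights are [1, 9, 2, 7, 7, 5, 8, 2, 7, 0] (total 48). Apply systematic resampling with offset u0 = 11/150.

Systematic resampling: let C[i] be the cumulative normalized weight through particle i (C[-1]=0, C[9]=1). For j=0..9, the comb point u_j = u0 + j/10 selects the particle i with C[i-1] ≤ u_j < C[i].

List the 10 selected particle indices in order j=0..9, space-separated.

1 1 3 3 4 5 6 6 8 8

C = [1/48, 5/24, 1/4, 19/48, 13/24, 31/48, 13/16, 41/48, 1, 1]
j=0: u_0=11/150 ∈ [1/48, 5/24) → index 1
j=1: u_1=13/75 ∈ [1/48, 5/24) → index 1
j=2: u_2=41/150 ∈ [1/4, 19/48) → index 3
j=3: u_3=28/75 ∈ [1/4, 19/48) → index 3
j=4: u_4=71/150 ∈ [19/48, 13/24) → index 4
j=5: u_5=43/75 ∈ [13/24, 31/48) → index 5
j=6: u_6=101/150 ∈ [31/48, 13/16) → index 6
j=7: u_7=58/75 ∈ [31/48, 13/16) → index 6
j=8: u_8=131/150 ∈ [41/48, 1) → index 8
j=9: u_9=73/75 ∈ [41/48, 1) → index 8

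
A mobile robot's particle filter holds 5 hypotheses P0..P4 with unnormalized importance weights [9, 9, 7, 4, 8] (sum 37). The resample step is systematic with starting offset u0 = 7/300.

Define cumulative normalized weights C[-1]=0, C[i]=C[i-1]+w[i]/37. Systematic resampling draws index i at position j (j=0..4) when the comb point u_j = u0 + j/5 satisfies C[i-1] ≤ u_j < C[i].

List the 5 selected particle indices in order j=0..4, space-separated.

0 0 1 2 4

C = [9/37, 18/37, 25/37, 29/37, 1]
j=0: u_0=7/300 ∈ [0, 9/37) → index 0
j=1: u_1=67/300 ∈ [0, 9/37) → index 0
j=2: u_2=127/300 ∈ [9/37, 18/37) → index 1
j=3: u_3=187/300 ∈ [18/37, 25/37) → index 2
j=4: u_4=247/300 ∈ [29/37, 1) → index 4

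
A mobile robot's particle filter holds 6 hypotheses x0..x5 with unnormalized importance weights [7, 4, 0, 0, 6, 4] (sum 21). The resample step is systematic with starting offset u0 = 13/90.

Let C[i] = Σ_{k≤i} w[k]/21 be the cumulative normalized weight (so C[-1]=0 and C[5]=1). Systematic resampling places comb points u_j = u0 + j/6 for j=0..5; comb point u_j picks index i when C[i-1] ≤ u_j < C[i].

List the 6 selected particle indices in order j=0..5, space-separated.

0 0 1 4 5 5

C = [1/3, 11/21, 11/21, 11/21, 17/21, 1]
j=0: u_0=13/90 ∈ [0, 1/3) → index 0
j=1: u_1=14/45 ∈ [0, 1/3) → index 0
j=2: u_2=43/90 ∈ [1/3, 11/21) → index 1
j=3: u_3=29/45 ∈ [11/21, 17/21) → index 4
j=4: u_4=73/90 ∈ [17/21, 1) → index 5
j=5: u_5=44/45 ∈ [17/21, 1) → index 5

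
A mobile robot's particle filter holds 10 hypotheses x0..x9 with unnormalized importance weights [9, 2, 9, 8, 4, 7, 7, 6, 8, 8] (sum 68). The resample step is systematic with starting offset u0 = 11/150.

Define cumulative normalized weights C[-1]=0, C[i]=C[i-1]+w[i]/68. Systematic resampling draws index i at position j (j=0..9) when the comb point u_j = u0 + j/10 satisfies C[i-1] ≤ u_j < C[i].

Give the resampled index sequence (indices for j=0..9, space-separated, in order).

0 2 2 3 5 5 6 8 8 9

C = [9/68, 11/68, 5/17, 7/17, 8/17, 39/68, 23/34, 13/17, 15/17, 1]
j=0: u_0=11/150 ∈ [0, 9/68) → index 0
j=1: u_1=13/75 ∈ [11/68, 5/17) → index 2
j=2: u_2=41/150 ∈ [11/68, 5/17) → index 2
j=3: u_3=28/75 ∈ [5/17, 7/17) → index 3
j=4: u_4=71/150 ∈ [8/17, 39/68) → index 5
j=5: u_5=43/75 ∈ [8/17, 39/68) → index 5
j=6: u_6=101/150 ∈ [39/68, 23/34) → index 6
j=7: u_7=58/75 ∈ [13/17, 15/17) → index 8
j=8: u_8=131/150 ∈ [13/17, 15/17) → index 8
j=9: u_9=73/75 ∈ [15/17, 1) → index 9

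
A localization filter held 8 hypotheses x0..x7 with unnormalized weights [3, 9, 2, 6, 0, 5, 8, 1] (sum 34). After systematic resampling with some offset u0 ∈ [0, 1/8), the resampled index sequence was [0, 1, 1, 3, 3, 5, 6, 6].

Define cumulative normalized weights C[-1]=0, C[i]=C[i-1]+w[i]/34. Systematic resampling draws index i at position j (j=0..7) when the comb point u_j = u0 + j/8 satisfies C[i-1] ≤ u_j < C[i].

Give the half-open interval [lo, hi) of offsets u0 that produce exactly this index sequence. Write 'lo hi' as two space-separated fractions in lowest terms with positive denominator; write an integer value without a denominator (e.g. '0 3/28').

5/136 3/34

C = [3/34, 6/17, 7/17, 10/17, 10/17, 25/34, 33/34, 1]
j=0 picked index 0: u0 ∈ [0, 3/34)
j=1 picked index 1: u0 ∈ [-5/136, 31/136)
j=2 picked index 1: u0 ∈ [-11/68, 7/68)
j=3 picked index 3: u0 ∈ [5/136, 29/136)
j=4 picked index 3: u0 ∈ [-3/34, 3/34)
j=5 picked index 5: u0 ∈ [-5/136, 15/136)
j=6 picked index 6: u0 ∈ [-1/68, 15/68)
j=7 picked index 6: u0 ∈ [-19/136, 13/136)
intersection: [5/136, 3/34)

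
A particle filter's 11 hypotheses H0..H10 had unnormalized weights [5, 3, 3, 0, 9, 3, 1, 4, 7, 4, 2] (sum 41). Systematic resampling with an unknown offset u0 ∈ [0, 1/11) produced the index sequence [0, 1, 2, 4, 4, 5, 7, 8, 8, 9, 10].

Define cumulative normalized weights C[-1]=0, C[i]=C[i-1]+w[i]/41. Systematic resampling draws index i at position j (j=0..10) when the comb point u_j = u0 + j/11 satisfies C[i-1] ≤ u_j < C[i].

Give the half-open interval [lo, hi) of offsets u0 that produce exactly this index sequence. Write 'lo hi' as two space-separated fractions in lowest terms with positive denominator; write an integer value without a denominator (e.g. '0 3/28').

21/451 39/451

C = [5/41, 8/41, 11/41, 11/41, 20/41, 23/41, 24/41, 28/41, 35/41, 39/41, 1]
j=0 picked index 0: u0 ∈ [0, 5/41)
j=1 picked index 1: u0 ∈ [14/451, 47/451)
j=2 picked index 2: u0 ∈ [6/451, 39/451)
j=3 picked index 4: u0 ∈ [-2/451, 97/451)
j=4 picked index 4: u0 ∈ [-43/451, 56/451)
j=5 picked index 5: u0 ∈ [15/451, 48/451)
j=6 picked index 7: u0 ∈ [18/451, 62/451)
j=7 picked index 8: u0 ∈ [21/451, 98/451)
j=8 picked index 8: u0 ∈ [-20/451, 57/451)
j=9 picked index 9: u0 ∈ [16/451, 60/451)
j=10 picked index 10: u0 ∈ [19/451, 1/11)
intersection: [21/451, 39/451)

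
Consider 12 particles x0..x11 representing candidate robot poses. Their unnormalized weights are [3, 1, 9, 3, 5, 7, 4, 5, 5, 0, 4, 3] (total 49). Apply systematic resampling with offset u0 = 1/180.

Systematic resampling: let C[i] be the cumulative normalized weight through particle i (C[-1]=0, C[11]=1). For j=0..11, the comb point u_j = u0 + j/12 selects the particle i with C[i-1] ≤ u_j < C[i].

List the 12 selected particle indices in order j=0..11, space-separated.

0 2 2 2 4 4 5 6 7 8 8 10

C = [3/49, 4/49, 13/49, 16/49, 3/7, 4/7, 32/49, 37/49, 6/7, 6/7, 46/49, 1]
j=0: u_0=1/180 ∈ [0, 3/49) → index 0
j=1: u_1=4/45 ∈ [4/49, 13/49) → index 2
j=2: u_2=31/180 ∈ [4/49, 13/49) → index 2
j=3: u_3=23/90 ∈ [4/49, 13/49) → index 2
j=4: u_4=61/180 ∈ [16/49, 3/7) → index 4
j=5: u_5=19/45 ∈ [16/49, 3/7) → index 4
j=6: u_6=91/180 ∈ [3/7, 4/7) → index 5
j=7: u_7=53/90 ∈ [4/7, 32/49) → index 6
j=8: u_8=121/180 ∈ [32/49, 37/49) → index 7
j=9: u_9=34/45 ∈ [37/49, 6/7) → index 8
j=10: u_10=151/180 ∈ [37/49, 6/7) → index 8
j=11: u_11=83/90 ∈ [6/7, 46/49) → index 10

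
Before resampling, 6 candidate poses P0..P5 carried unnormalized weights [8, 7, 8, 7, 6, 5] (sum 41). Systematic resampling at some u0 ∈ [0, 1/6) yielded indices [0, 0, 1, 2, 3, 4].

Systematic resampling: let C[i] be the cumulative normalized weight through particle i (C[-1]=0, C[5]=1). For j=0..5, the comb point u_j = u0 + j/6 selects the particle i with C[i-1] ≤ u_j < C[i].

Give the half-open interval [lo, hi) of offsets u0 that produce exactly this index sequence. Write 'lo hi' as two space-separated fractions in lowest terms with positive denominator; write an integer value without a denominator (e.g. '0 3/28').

0 7/246

C = [8/41, 15/41, 23/41, 30/41, 36/41, 1]
j=0 picked index 0: u0 ∈ [0, 8/41)
j=1 picked index 0: u0 ∈ [-1/6, 7/246)
j=2 picked index 1: u0 ∈ [-17/123, 4/123)
j=3 picked index 2: u0 ∈ [-11/82, 5/82)
j=4 picked index 3: u0 ∈ [-13/123, 8/123)
j=5 picked index 4: u0 ∈ [-25/246, 11/246)
intersection: [0, 7/246)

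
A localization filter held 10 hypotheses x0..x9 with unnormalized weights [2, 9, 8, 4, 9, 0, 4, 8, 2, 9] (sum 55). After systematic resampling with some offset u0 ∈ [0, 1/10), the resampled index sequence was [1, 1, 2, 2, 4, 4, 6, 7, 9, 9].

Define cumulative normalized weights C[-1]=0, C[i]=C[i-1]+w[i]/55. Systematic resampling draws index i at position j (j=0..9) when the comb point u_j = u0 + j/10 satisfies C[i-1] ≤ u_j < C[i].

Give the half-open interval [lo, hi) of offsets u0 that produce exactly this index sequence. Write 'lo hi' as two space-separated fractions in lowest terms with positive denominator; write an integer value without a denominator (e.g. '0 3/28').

2/55 1/22

C = [2/55, 1/5, 19/55, 23/55, 32/55, 32/55, 36/55, 4/5, 46/55, 1]
j=0 picked index 1: u0 ∈ [2/55, 1/5)
j=1 picked index 1: u0 ∈ [-7/110, 1/10)
j=2 picked index 2: u0 ∈ [0, 8/55)
j=3 picked index 2: u0 ∈ [-1/10, 1/22)
j=4 picked index 4: u0 ∈ [1/55, 2/11)
j=5 picked index 4: u0 ∈ [-9/110, 9/110)
j=6 picked index 6: u0 ∈ [-1/55, 3/55)
j=7 picked index 7: u0 ∈ [-1/22, 1/10)
j=8 picked index 9: u0 ∈ [2/55, 1/5)
j=9 picked index 9: u0 ∈ [-7/110, 1/10)
intersection: [2/55, 1/22)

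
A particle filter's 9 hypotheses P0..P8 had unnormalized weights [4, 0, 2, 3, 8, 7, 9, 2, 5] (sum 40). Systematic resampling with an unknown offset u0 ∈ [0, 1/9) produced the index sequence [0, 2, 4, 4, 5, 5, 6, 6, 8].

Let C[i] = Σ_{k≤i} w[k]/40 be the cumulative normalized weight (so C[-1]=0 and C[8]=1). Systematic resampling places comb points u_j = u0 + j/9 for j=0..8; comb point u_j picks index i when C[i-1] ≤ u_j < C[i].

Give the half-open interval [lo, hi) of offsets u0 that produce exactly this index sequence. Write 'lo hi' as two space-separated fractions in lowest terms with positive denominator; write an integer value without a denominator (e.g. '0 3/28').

C = [1/10, 1/10, 3/20, 9/40, 17/40, 3/5, 33/40, 7/8, 1]
j=0 picked index 0: u0 ∈ [0, 1/10)
j=1 picked index 2: u0 ∈ [-1/90, 7/180)
j=2 picked index 4: u0 ∈ [1/360, 73/360)
j=3 picked index 4: u0 ∈ [-13/120, 11/120)
j=4 picked index 5: u0 ∈ [-7/360, 7/45)
j=5 picked index 5: u0 ∈ [-47/360, 2/45)
j=6 picked index 6: u0 ∈ [-1/15, 19/120)
j=7 picked index 6: u0 ∈ [-8/45, 17/360)
j=8 picked index 8: u0 ∈ [-1/72, 1/9)
intersection: [1/360, 7/180)

1/360 7/180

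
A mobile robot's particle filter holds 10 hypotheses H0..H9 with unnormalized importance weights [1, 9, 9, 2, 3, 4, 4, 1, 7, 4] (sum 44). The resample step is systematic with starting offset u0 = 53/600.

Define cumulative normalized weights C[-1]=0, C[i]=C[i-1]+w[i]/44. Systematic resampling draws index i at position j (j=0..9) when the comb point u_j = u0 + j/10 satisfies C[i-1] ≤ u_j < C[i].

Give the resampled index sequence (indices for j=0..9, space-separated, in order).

C = [1/44, 5/22, 19/44, 21/44, 6/11, 7/11, 8/11, 3/4, 10/11, 1]
j=0: u_0=53/600 ∈ [1/44, 5/22) → index 1
j=1: u_1=113/600 ∈ [1/44, 5/22) → index 1
j=2: u_2=173/600 ∈ [5/22, 19/44) → index 2
j=3: u_3=233/600 ∈ [5/22, 19/44) → index 2
j=4: u_4=293/600 ∈ [21/44, 6/11) → index 4
j=5: u_5=353/600 ∈ [6/11, 7/11) → index 5
j=6: u_6=413/600 ∈ [7/11, 8/11) → index 6
j=7: u_7=473/600 ∈ [3/4, 10/11) → index 8
j=8: u_8=533/600 ∈ [3/4, 10/11) → index 8
j=9: u_9=593/600 ∈ [10/11, 1) → index 9

1 1 2 2 4 5 6 8 8 9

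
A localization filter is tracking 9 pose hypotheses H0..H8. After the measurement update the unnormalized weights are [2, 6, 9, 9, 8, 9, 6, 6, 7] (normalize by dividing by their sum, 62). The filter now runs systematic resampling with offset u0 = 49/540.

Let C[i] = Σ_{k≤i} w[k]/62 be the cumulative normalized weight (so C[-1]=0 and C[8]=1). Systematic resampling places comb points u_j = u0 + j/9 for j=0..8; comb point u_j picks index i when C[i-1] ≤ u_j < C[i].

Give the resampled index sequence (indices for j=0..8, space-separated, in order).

C = [1/31, 4/31, 17/62, 13/31, 17/31, 43/62, 49/62, 55/62, 1]
j=0: u_0=49/540 ∈ [1/31, 4/31) → index 1
j=1: u_1=109/540 ∈ [4/31, 17/62) → index 2
j=2: u_2=169/540 ∈ [17/62, 13/31) → index 3
j=3: u_3=229/540 ∈ [13/31, 17/31) → index 4
j=4: u_4=289/540 ∈ [13/31, 17/31) → index 4
j=5: u_5=349/540 ∈ [17/31, 43/62) → index 5
j=6: u_6=409/540 ∈ [43/62, 49/62) → index 6
j=7: u_7=469/540 ∈ [49/62, 55/62) → index 7
j=8: u_8=529/540 ∈ [55/62, 1) → index 8

1 2 3 4 4 5 6 7 8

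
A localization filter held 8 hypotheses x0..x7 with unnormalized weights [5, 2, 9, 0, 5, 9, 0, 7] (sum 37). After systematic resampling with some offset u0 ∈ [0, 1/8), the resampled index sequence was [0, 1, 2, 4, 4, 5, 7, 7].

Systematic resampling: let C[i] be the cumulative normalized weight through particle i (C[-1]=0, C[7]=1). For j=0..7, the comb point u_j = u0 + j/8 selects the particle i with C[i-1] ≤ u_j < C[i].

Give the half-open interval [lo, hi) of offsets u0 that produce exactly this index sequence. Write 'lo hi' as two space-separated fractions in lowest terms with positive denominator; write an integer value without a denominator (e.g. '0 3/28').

C = [5/37, 7/37, 16/37, 16/37, 21/37, 30/37, 30/37, 1]
j=0 picked index 0: u0 ∈ [0, 5/37)
j=1 picked index 1: u0 ∈ [3/296, 19/296)
j=2 picked index 2: u0 ∈ [-9/148, 27/148)
j=3 picked index 4: u0 ∈ [17/296, 57/296)
j=4 picked index 4: u0 ∈ [-5/74, 5/74)
j=5 picked index 5: u0 ∈ [-17/296, 55/296)
j=6 picked index 7: u0 ∈ [9/148, 1/4)
j=7 picked index 7: u0 ∈ [-19/296, 1/8)
intersection: [9/148, 19/296)

9/148 19/296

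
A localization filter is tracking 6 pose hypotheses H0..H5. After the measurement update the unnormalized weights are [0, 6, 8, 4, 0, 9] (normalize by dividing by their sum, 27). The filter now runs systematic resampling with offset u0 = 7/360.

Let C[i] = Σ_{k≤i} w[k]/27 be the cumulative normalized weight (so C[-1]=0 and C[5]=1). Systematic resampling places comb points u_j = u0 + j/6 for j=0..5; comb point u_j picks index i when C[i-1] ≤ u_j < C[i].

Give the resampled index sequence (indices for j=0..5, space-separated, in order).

C = [0, 2/9, 14/27, 2/3, 2/3, 1]
j=0: u_0=7/360 ∈ [0, 2/9) → index 1
j=1: u_1=67/360 ∈ [0, 2/9) → index 1
j=2: u_2=127/360 ∈ [2/9, 14/27) → index 2
j=3: u_3=187/360 ∈ [14/27, 2/3) → index 3
j=4: u_4=247/360 ∈ [2/3, 1) → index 5
j=5: u_5=307/360 ∈ [2/3, 1) → index 5

1 1 2 3 5 5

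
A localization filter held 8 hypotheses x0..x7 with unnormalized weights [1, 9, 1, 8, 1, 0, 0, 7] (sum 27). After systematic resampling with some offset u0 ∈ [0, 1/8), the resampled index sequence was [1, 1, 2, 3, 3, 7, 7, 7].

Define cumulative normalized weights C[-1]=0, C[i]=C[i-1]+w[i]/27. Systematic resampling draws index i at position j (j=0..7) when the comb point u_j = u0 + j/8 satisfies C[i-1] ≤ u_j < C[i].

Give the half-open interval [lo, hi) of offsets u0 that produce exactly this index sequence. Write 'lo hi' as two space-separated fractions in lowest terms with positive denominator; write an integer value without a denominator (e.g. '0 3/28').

13/108 1/8

C = [1/27, 10/27, 11/27, 19/27, 20/27, 20/27, 20/27, 1]
j=0 picked index 1: u0 ∈ [1/27, 10/27)
j=1 picked index 1: u0 ∈ [-19/216, 53/216)
j=2 picked index 2: u0 ∈ [13/108, 17/108)
j=3 picked index 3: u0 ∈ [7/216, 71/216)
j=4 picked index 3: u0 ∈ [-5/54, 11/54)
j=5 picked index 7: u0 ∈ [25/216, 3/8)
j=6 picked index 7: u0 ∈ [-1/108, 1/4)
j=7 picked index 7: u0 ∈ [-29/216, 1/8)
intersection: [13/108, 1/8)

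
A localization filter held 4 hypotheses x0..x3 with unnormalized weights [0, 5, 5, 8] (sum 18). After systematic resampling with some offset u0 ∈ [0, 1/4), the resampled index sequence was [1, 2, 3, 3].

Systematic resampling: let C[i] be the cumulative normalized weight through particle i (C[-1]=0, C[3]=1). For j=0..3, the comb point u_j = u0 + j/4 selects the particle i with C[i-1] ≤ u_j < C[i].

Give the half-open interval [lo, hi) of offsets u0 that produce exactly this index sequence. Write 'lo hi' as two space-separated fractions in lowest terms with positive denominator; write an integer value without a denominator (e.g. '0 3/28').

1/18 1/4

C = [0, 5/18, 5/9, 1]
j=0 picked index 1: u0 ∈ [0, 5/18)
j=1 picked index 2: u0 ∈ [1/36, 11/36)
j=2 picked index 3: u0 ∈ [1/18, 1/2)
j=3 picked index 3: u0 ∈ [-7/36, 1/4)
intersection: [1/18, 1/4)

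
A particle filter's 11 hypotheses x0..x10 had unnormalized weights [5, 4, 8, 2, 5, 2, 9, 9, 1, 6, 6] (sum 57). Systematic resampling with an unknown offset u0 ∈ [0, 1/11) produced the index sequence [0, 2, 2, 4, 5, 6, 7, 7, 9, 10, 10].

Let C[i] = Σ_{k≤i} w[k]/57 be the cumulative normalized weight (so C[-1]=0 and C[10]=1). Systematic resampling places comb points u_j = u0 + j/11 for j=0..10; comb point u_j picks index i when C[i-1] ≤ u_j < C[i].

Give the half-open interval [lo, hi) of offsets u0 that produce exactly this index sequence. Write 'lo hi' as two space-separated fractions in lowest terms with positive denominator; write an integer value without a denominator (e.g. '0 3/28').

C = [5/57, 3/19, 17/57, 1/3, 8/19, 26/57, 35/57, 44/57, 15/19, 17/19, 1]
j=0 picked index 0: u0 ∈ [0, 5/57)
j=1 picked index 2: u0 ∈ [14/209, 130/627)
j=2 picked index 2: u0 ∈ [-5/209, 73/627)
j=3 picked index 4: u0 ∈ [2/33, 31/209)
j=4 picked index 5: u0 ∈ [12/209, 58/627)
j=5 picked index 6: u0 ∈ [1/627, 100/627)
j=6 picked index 7: u0 ∈ [43/627, 142/627)
j=7 picked index 7: u0 ∈ [-14/627, 85/627)
j=8 picked index 9: u0 ∈ [13/209, 35/209)
j=9 picked index 10: u0 ∈ [16/209, 2/11)
j=10 picked index 10: u0 ∈ [-3/209, 1/11)
intersection: [16/209, 5/57)

16/209 5/57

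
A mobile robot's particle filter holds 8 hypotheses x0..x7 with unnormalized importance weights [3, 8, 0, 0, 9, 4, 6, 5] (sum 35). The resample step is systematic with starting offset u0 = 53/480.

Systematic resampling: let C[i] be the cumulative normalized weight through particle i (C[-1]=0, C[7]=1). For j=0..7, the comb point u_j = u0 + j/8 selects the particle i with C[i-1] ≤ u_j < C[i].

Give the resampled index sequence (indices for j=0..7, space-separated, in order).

1 1 4 4 5 6 7 7

C = [3/35, 11/35, 11/35, 11/35, 4/7, 24/35, 6/7, 1]
j=0: u_0=53/480 ∈ [3/35, 11/35) → index 1
j=1: u_1=113/480 ∈ [3/35, 11/35) → index 1
j=2: u_2=173/480 ∈ [11/35, 4/7) → index 4
j=3: u_3=233/480 ∈ [11/35, 4/7) → index 4
j=4: u_4=293/480 ∈ [4/7, 24/35) → index 5
j=5: u_5=353/480 ∈ [24/35, 6/7) → index 6
j=6: u_6=413/480 ∈ [6/7, 1) → index 7
j=7: u_7=473/480 ∈ [6/7, 1) → index 7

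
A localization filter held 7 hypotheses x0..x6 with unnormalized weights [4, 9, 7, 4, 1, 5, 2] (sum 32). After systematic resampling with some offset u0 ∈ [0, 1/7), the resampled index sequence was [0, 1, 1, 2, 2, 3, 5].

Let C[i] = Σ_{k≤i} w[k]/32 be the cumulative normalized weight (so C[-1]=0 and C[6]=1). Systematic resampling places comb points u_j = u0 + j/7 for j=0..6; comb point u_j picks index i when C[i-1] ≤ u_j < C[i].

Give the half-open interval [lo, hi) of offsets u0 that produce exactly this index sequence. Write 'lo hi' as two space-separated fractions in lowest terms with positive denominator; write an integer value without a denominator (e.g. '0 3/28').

C = [1/8, 13/32, 5/8, 3/4, 25/32, 15/16, 1]
j=0 picked index 0: u0 ∈ [0, 1/8)
j=1 picked index 1: u0 ∈ [-1/56, 59/224)
j=2 picked index 1: u0 ∈ [-9/56, 27/224)
j=3 picked index 2: u0 ∈ [-5/224, 11/56)
j=4 picked index 2: u0 ∈ [-37/224, 3/56)
j=5 picked index 3: u0 ∈ [-5/56, 1/28)
j=6 picked index 5: u0 ∈ [-17/224, 9/112)
intersection: [0, 1/28)

0 1/28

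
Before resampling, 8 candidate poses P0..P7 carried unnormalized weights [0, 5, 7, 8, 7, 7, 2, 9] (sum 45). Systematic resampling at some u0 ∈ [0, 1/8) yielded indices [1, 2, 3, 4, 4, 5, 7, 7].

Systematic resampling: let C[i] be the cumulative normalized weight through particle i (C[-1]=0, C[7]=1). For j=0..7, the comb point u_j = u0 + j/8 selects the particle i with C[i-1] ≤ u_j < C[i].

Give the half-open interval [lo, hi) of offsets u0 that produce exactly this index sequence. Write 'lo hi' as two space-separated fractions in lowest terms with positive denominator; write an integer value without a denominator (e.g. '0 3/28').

5/72 1/10

C = [0, 1/9, 4/15, 4/9, 3/5, 34/45, 4/5, 1]
j=0 picked index 1: u0 ∈ [0, 1/9)
j=1 picked index 2: u0 ∈ [-1/72, 17/120)
j=2 picked index 3: u0 ∈ [1/60, 7/36)
j=3 picked index 4: u0 ∈ [5/72, 9/40)
j=4 picked index 4: u0 ∈ [-1/18, 1/10)
j=5 picked index 5: u0 ∈ [-1/40, 47/360)
j=6 picked index 7: u0 ∈ [1/20, 1/4)
j=7 picked index 7: u0 ∈ [-3/40, 1/8)
intersection: [5/72, 1/10)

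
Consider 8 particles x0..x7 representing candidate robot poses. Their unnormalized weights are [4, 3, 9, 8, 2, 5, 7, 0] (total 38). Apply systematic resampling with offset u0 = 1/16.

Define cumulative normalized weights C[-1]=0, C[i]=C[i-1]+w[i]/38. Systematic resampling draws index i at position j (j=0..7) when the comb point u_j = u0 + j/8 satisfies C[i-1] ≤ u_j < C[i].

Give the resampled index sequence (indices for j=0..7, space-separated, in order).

C = [2/19, 7/38, 8/19, 12/19, 13/19, 31/38, 1, 1]
j=0: u_0=1/16 ∈ [0, 2/19) → index 0
j=1: u_1=3/16 ∈ [7/38, 8/19) → index 2
j=2: u_2=5/16 ∈ [7/38, 8/19) → index 2
j=3: u_3=7/16 ∈ [8/19, 12/19) → index 3
j=4: u_4=9/16 ∈ [8/19, 12/19) → index 3
j=5: u_5=11/16 ∈ [13/19, 31/38) → index 5
j=6: u_6=13/16 ∈ [13/19, 31/38) → index 5
j=7: u_7=15/16 ∈ [31/38, 1) → index 6

0 2 2 3 3 5 5 6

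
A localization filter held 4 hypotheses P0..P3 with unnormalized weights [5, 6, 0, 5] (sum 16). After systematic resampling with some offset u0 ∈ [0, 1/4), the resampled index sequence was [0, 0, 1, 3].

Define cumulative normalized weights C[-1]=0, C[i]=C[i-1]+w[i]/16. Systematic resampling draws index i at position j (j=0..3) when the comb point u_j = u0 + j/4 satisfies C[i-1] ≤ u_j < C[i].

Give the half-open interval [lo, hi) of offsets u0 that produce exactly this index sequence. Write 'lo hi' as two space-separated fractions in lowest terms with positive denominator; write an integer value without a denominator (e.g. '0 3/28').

0 1/16

C = [5/16, 11/16, 11/16, 1]
j=0 picked index 0: u0 ∈ [0, 5/16)
j=1 picked index 0: u0 ∈ [-1/4, 1/16)
j=2 picked index 1: u0 ∈ [-3/16, 3/16)
j=3 picked index 3: u0 ∈ [-1/16, 1/4)
intersection: [0, 1/16)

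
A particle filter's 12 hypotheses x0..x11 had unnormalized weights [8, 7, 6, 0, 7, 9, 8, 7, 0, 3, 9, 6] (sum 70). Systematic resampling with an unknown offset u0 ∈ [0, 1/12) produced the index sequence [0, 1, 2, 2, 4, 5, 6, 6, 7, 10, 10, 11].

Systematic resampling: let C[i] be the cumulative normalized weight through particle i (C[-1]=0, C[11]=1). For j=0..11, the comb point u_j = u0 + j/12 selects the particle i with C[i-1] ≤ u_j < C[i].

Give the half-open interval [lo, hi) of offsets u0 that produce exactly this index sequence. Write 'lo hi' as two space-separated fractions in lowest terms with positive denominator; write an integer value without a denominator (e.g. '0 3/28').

1/21 1/20

C = [4/35, 3/14, 3/10, 3/10, 2/5, 37/70, 9/14, 26/35, 26/35, 11/14, 32/35, 1]
j=0 picked index 0: u0 ∈ [0, 4/35)
j=1 picked index 1: u0 ∈ [13/420, 11/84)
j=2 picked index 2: u0 ∈ [1/21, 2/15)
j=3 picked index 2: u0 ∈ [-1/28, 1/20)
j=4 picked index 4: u0 ∈ [-1/30, 1/15)
j=5 picked index 5: u0 ∈ [-1/60, 47/420)
j=6 picked index 6: u0 ∈ [1/35, 1/7)
j=7 picked index 6: u0 ∈ [-23/420, 5/84)
j=8 picked index 7: u0 ∈ [-1/42, 8/105)
j=9 picked index 10: u0 ∈ [1/28, 23/140)
j=10 picked index 10: u0 ∈ [-1/21, 17/210)
j=11 picked index 11: u0 ∈ [-1/420, 1/12)
intersection: [1/21, 1/20)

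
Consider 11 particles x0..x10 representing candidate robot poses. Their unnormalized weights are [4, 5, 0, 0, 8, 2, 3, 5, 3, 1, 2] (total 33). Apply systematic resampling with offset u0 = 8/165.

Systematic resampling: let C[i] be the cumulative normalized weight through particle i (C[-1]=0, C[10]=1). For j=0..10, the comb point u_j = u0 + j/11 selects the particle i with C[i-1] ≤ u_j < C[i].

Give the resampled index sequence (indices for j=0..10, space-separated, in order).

0 1 1 4 4 4 6 7 7 8 10

C = [4/33, 3/11, 3/11, 3/11, 17/33, 19/33, 2/3, 9/11, 10/11, 31/33, 1]
j=0: u_0=8/165 ∈ [0, 4/33) → index 0
j=1: u_1=23/165 ∈ [4/33, 3/11) → index 1
j=2: u_2=38/165 ∈ [4/33, 3/11) → index 1
j=3: u_3=53/165 ∈ [3/11, 17/33) → index 4
j=4: u_4=68/165 ∈ [3/11, 17/33) → index 4
j=5: u_5=83/165 ∈ [3/11, 17/33) → index 4
j=6: u_6=98/165 ∈ [19/33, 2/3) → index 6
j=7: u_7=113/165 ∈ [2/3, 9/11) → index 7
j=8: u_8=128/165 ∈ [2/3, 9/11) → index 7
j=9: u_9=13/15 ∈ [9/11, 10/11) → index 8
j=10: u_10=158/165 ∈ [31/33, 1) → index 10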